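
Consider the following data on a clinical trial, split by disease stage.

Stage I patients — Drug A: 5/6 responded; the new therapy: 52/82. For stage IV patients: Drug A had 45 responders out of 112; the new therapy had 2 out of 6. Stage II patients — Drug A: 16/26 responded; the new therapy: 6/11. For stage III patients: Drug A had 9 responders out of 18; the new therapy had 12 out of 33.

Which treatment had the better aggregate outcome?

the new therapy

Stage I: Drug A 5/6 = 83.3%, the new therapy 52/82 = 63.4% → Drug A
Stage IV: Drug A 45/112 = 40.2%, the new therapy 2/6 = 33.3% → Drug A
Stage II: Drug A 16/26 = 61.5%, the new therapy 6/11 = 54.5% → Drug A
Stage III: Drug A 9/18 = 50.0%, the new therapy 12/33 = 36.4% → Drug A
Overall: Drug A 75/162 = 46.3%, the new therapy 72/132 = 54.5% → the new therapy
(Drug A wins every disease group but the new therapy wins overall — Drug A's patients skew toward the low-rate stage IV group.)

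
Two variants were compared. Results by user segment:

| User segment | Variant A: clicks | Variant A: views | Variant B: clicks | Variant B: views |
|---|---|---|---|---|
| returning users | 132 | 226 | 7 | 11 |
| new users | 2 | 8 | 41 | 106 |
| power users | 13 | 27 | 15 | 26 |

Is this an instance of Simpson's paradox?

Yes

Returning users: Variant A 132/226 = 58.4%, Variant B 7/11 = 63.6% → Variant B
New users: Variant A 2/8 = 25.0%, Variant B 41/106 = 38.7% → Variant B
Power users: Variant A 13/27 = 48.1%, Variant B 15/26 = 57.7% → Variant B
Overall: Variant A 147/261 = 56.3%, Variant B 63/143 = 44.1% → Variant A
Variant B wins each user group but Variant A wins overall — the comparison reverses. Variant B's views skew toward new users, which has a lower base rate.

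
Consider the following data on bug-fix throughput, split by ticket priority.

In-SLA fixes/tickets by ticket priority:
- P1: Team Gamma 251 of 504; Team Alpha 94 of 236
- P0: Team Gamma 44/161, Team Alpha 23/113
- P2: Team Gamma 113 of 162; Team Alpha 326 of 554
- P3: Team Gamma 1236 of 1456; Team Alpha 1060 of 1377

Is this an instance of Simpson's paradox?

No

P1: Team Gamma 251/504 = 49.8%, Team Alpha 94/236 = 39.8% → Team Gamma
P0: Team Gamma 44/161 = 27.3%, Team Alpha 23/113 = 20.4% → Team Gamma
P2: Team Gamma 113/162 = 69.8%, Team Alpha 326/554 = 58.8% → Team Gamma
P3: Team Gamma 1236/1456 = 84.9%, Team Alpha 1060/1377 = 77.0% → Team Gamma
Overall: Team Gamma 1644/2283 = 72.0%, Team Alpha 1503/2280 = 65.9% → Team Gamma
Team Gamma wins overall and in every ticket group — no reversal.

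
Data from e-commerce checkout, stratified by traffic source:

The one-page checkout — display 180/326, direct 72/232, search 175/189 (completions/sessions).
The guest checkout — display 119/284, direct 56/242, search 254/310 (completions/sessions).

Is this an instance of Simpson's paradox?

Display: the one-page checkout 180/326 = 55.2%, the guest checkout 119/284 = 41.9% → the one-page checkout
Direct: the one-page checkout 72/232 = 31.0%, the guest checkout 56/242 = 23.1% → the one-page checkout
Search: the one-page checkout 175/189 = 92.6%, the guest checkout 254/310 = 81.9% → the one-page checkout
Overall: the one-page checkout 427/747 = 57.2%, the guest checkout 429/836 = 51.3% → the one-page checkout
The one-page checkout wins overall and in every traffic group — no reversal.

No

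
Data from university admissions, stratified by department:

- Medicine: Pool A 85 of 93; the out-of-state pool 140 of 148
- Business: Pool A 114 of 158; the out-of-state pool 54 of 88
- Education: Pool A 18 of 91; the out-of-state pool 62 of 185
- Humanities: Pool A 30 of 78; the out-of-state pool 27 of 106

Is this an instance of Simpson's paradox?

No

Medicine: Pool A 85/93 = 91.4%, the out-of-state pool 140/148 = 94.6% → the out-of-state pool
Business: Pool A 114/158 = 72.2%, the out-of-state pool 54/88 = 61.4% → Pool A
Education: Pool A 18/91 = 19.8%, the out-of-state pool 62/185 = 33.5% → the out-of-state pool
Humanities: Pool A 30/78 = 38.5%, the out-of-state pool 27/106 = 25.5% → Pool A
Overall: Pool A 247/420 = 58.8%, the out-of-state pool 283/527 = 53.7% → Pool A
Neither sweeps: Pool A wins 2 of 4 groups, the out-of-state pool wins 2. Pool A wins overall but not every group — no Simpson reversal.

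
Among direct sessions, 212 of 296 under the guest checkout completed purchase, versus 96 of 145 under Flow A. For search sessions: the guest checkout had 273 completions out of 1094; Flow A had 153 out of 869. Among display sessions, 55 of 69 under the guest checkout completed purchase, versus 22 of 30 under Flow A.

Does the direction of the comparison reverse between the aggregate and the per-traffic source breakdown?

Direct: the guest checkout 212/296 = 71.6%, Flow A 96/145 = 66.2% → the guest checkout
Search: the guest checkout 273/1094 = 25.0%, Flow A 153/869 = 17.6% → the guest checkout
Display: the guest checkout 55/69 = 79.7%, Flow A 22/30 = 73.3% → the guest checkout
Overall: the guest checkout 540/1459 = 37.0%, Flow A 271/1044 = 26.0% → the guest checkout
The guest checkout wins overall and in every traffic group — no reversal.

No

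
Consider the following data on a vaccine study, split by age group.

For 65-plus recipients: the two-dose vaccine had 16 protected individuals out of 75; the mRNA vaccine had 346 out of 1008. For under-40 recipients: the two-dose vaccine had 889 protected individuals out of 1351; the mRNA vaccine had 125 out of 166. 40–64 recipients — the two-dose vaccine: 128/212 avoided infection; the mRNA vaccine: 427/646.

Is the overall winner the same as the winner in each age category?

65-plus: the two-dose vaccine 16/75 = 21.3%, the mRNA vaccine 346/1008 = 34.3% → the mRNA vaccine
Under-40: the two-dose vaccine 889/1351 = 65.8%, the mRNA vaccine 125/166 = 75.3% → the mRNA vaccine
40–64: the two-dose vaccine 128/212 = 60.4%, the mRNA vaccine 427/646 = 66.1% → the mRNA vaccine
Overall: the two-dose vaccine 1033/1638 = 63.1%, the mRNA vaccine 898/1820 = 49.3% → the two-dose vaccine
The mRNA vaccine wins each age group but the two-dose vaccine wins overall — the comparison reverses. The mRNA vaccine's recipients skew toward 65-plus, which has a lower base rate.

No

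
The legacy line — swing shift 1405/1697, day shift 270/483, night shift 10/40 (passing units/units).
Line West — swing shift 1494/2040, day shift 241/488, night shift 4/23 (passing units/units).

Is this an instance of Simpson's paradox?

Swing shift: the legacy line 1405/1697 = 82.8%, Line West 1494/2040 = 73.2% → the legacy line
Day shift: the legacy line 270/483 = 55.9%, Line West 241/488 = 49.4% → the legacy line
Night shift: the legacy line 10/40 = 25.0%, Line West 4/23 = 17.4% → the legacy line
Overall: the legacy line 1685/2220 = 75.9%, Line West 1739/2551 = 68.2% → the legacy line
The legacy line wins overall and in every shift group — no reversal.

No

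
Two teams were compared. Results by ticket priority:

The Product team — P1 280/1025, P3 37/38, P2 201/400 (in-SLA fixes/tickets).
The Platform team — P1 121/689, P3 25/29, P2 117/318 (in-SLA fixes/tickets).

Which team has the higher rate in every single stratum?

P1: the Product team 280/1025 = 27.3%, the Platform team 121/689 = 17.6% → the Product team
P3: the Product team 37/38 = 97.4%, the Platform team 25/29 = 86.2% → the Product team
P2: the Product team 201/400 = 50.2%, the Platform team 117/318 = 36.8% → the Product team
The Product team has the higher rate in all 3 groups.

the Product team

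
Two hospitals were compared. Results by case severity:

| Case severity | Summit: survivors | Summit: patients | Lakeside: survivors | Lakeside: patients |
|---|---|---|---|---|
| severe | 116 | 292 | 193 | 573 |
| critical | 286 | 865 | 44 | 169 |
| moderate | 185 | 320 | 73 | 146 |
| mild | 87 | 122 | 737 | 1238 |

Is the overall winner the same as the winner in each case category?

Severe: Summit 116/292 = 39.7%, Lakeside 193/573 = 33.7% → Summit
Critical: Summit 286/865 = 33.1%, Lakeside 44/169 = 26.0% → Summit
Moderate: Summit 185/320 = 57.8%, Lakeside 73/146 = 50.0% → Summit
Mild: Summit 87/122 = 71.3%, Lakeside 737/1238 = 59.5% → Summit
Overall: Summit 674/1599 = 42.2%, Lakeside 1047/2126 = 49.2% → Lakeside
Summit wins each case group but Lakeside wins overall — the comparison reverses. Summit's patients skew toward critical, which has a lower base rate.

No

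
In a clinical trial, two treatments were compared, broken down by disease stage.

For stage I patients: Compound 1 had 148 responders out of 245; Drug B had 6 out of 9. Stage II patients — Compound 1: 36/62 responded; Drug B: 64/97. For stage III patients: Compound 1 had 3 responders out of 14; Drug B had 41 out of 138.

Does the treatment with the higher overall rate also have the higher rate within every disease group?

No

Stage I: Compound 1 148/245 = 60.4%, Drug B 6/9 = 66.7% → Drug B
Stage II: Compound 1 36/62 = 58.1%, Drug B 64/97 = 66.0% → Drug B
Stage III: Compound 1 3/14 = 21.4%, Drug B 41/138 = 29.7% → Drug B
Overall: Compound 1 187/321 = 58.3%, Drug B 111/244 = 45.5% → Compound 1
Drug B wins each disease group but Compound 1 wins overall — the comparison reverses. Drug B's patients skew toward stage III, which has a lower base rate.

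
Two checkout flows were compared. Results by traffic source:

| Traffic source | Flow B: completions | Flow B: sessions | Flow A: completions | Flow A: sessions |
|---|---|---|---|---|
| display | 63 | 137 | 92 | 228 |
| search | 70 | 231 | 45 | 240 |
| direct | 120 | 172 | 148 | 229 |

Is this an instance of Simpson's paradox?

Display: Flow B 63/137 = 46.0%, Flow A 92/228 = 40.4% → Flow B
Search: Flow B 70/231 = 30.3%, Flow A 45/240 = 18.8% → Flow B
Direct: Flow B 120/172 = 69.8%, Flow A 148/229 = 64.6% → Flow B
Overall: Flow B 253/540 = 46.9%, Flow A 285/697 = 40.9% → Flow B
Flow B wins overall and in every traffic group — no reversal.

No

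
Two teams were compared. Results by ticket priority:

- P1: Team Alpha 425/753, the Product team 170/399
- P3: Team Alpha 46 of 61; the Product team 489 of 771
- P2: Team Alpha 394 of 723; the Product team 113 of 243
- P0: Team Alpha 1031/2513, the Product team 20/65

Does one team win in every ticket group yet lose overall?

Yes

P1: Team Alpha 425/753 = 56.4%, the Product team 170/399 = 42.6% → Team Alpha
P3: Team Alpha 46/61 = 75.4%, the Product team 489/771 = 63.4% → Team Alpha
P2: Team Alpha 394/723 = 54.5%, the Product team 113/243 = 46.5% → Team Alpha
P0: Team Alpha 1031/2513 = 41.0%, the Product team 20/65 = 30.8% → Team Alpha
Overall: Team Alpha 1896/4050 = 46.8%, the Product team 792/1478 = 53.6% → the Product team
Team Alpha wins each ticket group but the Product team wins overall — the comparison reverses. Team Alpha's tickets skew toward P0, which has a lower base rate.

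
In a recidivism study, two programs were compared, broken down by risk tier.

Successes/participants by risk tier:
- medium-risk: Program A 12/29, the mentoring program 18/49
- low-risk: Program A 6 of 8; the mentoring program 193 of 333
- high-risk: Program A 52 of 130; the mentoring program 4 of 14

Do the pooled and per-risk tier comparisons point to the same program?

Medium-risk: Program A 12/29 = 41.4%, the mentoring program 18/49 = 36.7% → Program A
Low-risk: Program A 6/8 = 75.0%, the mentoring program 193/333 = 58.0% → Program A
High-risk: Program A 52/130 = 40.0%, the mentoring program 4/14 = 28.6% → Program A
Overall: Program A 70/167 = 41.9%, the mentoring program 215/396 = 54.3% → the mentoring program
Program A wins each risk group but the mentoring program wins overall — the comparison reverses. Program A's participants skew toward high-risk, which has a lower base rate.

No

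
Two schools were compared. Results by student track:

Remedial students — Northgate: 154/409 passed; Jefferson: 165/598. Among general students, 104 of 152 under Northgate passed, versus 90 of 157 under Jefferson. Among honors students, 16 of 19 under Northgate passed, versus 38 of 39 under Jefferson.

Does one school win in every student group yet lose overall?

Remedial: Northgate 154/409 = 37.7%, Jefferson 165/598 = 27.6% → Northgate
General: Northgate 104/152 = 68.4%, Jefferson 90/157 = 57.3% → Northgate
Honors: Northgate 16/19 = 84.2%, Jefferson 38/39 = 97.4% → Jefferson
Overall: Northgate 274/580 = 47.2%, Jefferson 293/794 = 36.9% → Northgate
Neither sweeps: Northgate wins 2 of 3 groups, Jefferson wins 1. Northgate wins overall but not every group — no Simpson reversal.

No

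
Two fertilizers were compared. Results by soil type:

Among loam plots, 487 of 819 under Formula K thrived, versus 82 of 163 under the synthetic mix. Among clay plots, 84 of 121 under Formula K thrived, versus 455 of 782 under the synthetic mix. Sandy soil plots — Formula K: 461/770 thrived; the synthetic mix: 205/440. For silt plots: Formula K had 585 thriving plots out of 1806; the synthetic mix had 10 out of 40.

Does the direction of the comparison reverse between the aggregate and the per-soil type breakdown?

Loam: Formula K 487/819 = 59.5%, the synthetic mix 82/163 = 50.3% → Formula K
Clay: Formula K 84/121 = 69.4%, the synthetic mix 455/782 = 58.2% → Formula K
Sandy soil: Formula K 461/770 = 59.9%, the synthetic mix 205/440 = 46.6% → Formula K
Silt: Formula K 585/1806 = 32.4%, the synthetic mix 10/40 = 25.0% → Formula K
Overall: Formula K 1617/3516 = 46.0%, the synthetic mix 752/1425 = 52.8% → the synthetic mix
Formula K wins each soil group but the synthetic mix wins overall — the comparison reverses. Formula K's plots skew toward silt, which has a lower base rate.

Yes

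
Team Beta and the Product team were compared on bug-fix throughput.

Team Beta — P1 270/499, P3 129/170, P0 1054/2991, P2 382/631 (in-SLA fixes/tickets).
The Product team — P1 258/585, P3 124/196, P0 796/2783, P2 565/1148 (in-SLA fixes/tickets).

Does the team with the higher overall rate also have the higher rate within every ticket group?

Yes

P1: Team Beta 270/499 = 54.1%, the Product team 258/585 = 44.1% → Team Beta
P3: Team Beta 129/170 = 75.9%, the Product team 124/196 = 63.3% → Team Beta
P0: Team Beta 1054/2991 = 35.2%, the Product team 796/2783 = 28.6% → Team Beta
P2: Team Beta 382/631 = 60.5%, the Product team 565/1148 = 49.2% → Team Beta
Overall: Team Beta 1835/4291 = 42.8%, the Product team 1743/4712 = 37.0% → Team Beta
Team Beta wins overall and in every ticket group — no reversal.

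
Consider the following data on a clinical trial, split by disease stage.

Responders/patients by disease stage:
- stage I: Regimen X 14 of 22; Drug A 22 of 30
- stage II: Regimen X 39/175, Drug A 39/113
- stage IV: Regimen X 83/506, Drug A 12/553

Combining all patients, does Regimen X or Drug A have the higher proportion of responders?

Stage I: Regimen X 14/22 = 63.6%, Drug A 22/30 = 73.3% → Drug A
Stage II: Regimen X 39/175 = 22.3%, Drug A 39/113 = 34.5% → Drug A
Stage IV: Regimen X 83/506 = 16.4%, Drug A 12/553 = 2.2% → Regimen X
Overall: Regimen X 136/703 = 19.3%, Drug A 73/696 = 10.5% → Regimen X
(Neither sweeps every disease group, but Regimen X has the higher pooled rate.)

Regimen X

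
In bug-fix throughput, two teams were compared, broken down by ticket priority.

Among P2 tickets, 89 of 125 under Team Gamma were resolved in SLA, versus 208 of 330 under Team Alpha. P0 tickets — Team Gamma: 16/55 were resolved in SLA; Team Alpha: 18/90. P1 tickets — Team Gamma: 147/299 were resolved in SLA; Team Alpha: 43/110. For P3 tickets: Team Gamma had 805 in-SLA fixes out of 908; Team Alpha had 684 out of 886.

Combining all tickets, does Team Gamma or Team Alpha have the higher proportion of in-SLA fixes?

Team Gamma

P2: Team Gamma 89/125 = 71.2%, Team Alpha 208/330 = 63.0% → Team Gamma
P0: Team Gamma 16/55 = 29.1%, Team Alpha 18/90 = 20.0% → Team Gamma
P1: Team Gamma 147/299 = 49.2%, Team Alpha 43/110 = 39.1% → Team Gamma
P3: Team Gamma 805/908 = 88.7%, Team Alpha 684/886 = 77.2% → Team Gamma
Overall: Team Gamma 1057/1387 = 76.2%, Team Alpha 953/1416 = 67.3% → Team Gamma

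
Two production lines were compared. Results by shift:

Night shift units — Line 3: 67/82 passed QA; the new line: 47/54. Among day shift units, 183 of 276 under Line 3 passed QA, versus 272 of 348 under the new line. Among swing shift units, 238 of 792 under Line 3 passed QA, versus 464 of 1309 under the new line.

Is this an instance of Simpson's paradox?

Night shift: Line 3 67/82 = 81.7%, the new line 47/54 = 87.0% → the new line
Day shift: Line 3 183/276 = 66.3%, the new line 272/348 = 78.2% → the new line
Swing shift: Line 3 238/792 = 30.1%, the new line 464/1309 = 35.4% → the new line
Overall: Line 3 488/1150 = 42.4%, the new line 783/1711 = 45.8% → the new line
The new line wins overall and in every shift group — no reversal.

No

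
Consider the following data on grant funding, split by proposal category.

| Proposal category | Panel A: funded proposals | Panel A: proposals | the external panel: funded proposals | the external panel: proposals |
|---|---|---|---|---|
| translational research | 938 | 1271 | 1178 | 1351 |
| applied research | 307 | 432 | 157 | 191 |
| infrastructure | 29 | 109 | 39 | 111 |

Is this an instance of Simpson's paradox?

Translational research: Panel A 938/1271 = 73.8%, the external panel 1178/1351 = 87.2% → the external panel
Applied research: Panel A 307/432 = 71.1%, the external panel 157/191 = 82.2% → the external panel
Infrastructure: Panel A 29/109 = 26.6%, the external panel 39/111 = 35.1% → the external panel
Overall: Panel A 1274/1812 = 70.3%, the external panel 1374/1653 = 83.1% → the external panel
The external panel wins overall and in every proposal group — no reversal.

No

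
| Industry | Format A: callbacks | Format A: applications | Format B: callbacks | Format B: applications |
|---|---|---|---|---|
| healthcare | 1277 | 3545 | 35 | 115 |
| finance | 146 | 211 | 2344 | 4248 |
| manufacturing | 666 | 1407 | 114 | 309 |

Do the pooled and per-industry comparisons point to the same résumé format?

Healthcare: Format A 1277/3545 = 36.0%, Format B 35/115 = 30.4% → Format A
Finance: Format A 146/211 = 69.2%, Format B 2344/4248 = 55.2% → Format A
Manufacturing: Format A 666/1407 = 47.3%, Format B 114/309 = 36.9% → Format A
Overall: Format A 2089/5163 = 40.5%, Format B 2493/4672 = 53.4% → Format B
Format A wins each industry group but Format B wins overall — the comparison reverses. Format A's applications skew toward healthcare, which has a lower base rate.

No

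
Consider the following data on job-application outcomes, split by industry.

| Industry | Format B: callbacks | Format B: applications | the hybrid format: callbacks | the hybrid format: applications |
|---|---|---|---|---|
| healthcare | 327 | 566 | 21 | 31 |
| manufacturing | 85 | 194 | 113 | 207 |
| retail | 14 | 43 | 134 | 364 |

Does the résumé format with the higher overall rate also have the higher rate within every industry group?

Healthcare: Format B 327/566 = 57.8%, the hybrid format 21/31 = 67.7% → the hybrid format
Manufacturing: Format B 85/194 = 43.8%, the hybrid format 113/207 = 54.6% → the hybrid format
Retail: Format B 14/43 = 32.6%, the hybrid format 134/364 = 36.8% → the hybrid format
Overall: Format B 426/803 = 53.1%, the hybrid format 268/602 = 44.5% → Format B
The hybrid format wins each industry group but Format B wins overall — the comparison reverses. The hybrid format's applications skew toward retail, which has a lower base rate.

No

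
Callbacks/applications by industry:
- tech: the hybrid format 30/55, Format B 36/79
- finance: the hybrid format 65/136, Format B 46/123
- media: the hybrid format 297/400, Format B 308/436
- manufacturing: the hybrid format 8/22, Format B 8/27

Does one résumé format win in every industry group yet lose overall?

Tech: the hybrid format 30/55 = 54.5%, Format B 36/79 = 45.6% → the hybrid format
Finance: the hybrid format 65/136 = 47.8%, Format B 46/123 = 37.4% → the hybrid format
Media: the hybrid format 297/400 = 74.2%, Format B 308/436 = 70.6% → the hybrid format
Manufacturing: the hybrid format 8/22 = 36.4%, Format B 8/27 = 29.6% → the hybrid format
Overall: the hybrid format 400/613 = 65.3%, Format B 398/665 = 59.8% → the hybrid format
The hybrid format wins overall and in every industry group — no reversal.

No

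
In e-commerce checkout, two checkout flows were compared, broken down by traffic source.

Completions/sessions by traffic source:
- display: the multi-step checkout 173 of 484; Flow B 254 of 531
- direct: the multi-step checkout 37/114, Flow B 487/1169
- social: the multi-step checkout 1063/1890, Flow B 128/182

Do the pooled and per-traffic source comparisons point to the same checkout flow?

Display: the multi-step checkout 173/484 = 35.7%, Flow B 254/531 = 47.8% → Flow B
Direct: the multi-step checkout 37/114 = 32.5%, Flow B 487/1169 = 41.7% → Flow B
Social: the multi-step checkout 1063/1890 = 56.2%, Flow B 128/182 = 70.3% → Flow B
Overall: the multi-step checkout 1273/2488 = 51.2%, Flow B 869/1882 = 46.2% → the multi-step checkout
Flow B wins each traffic group but the multi-step checkout wins overall — the comparison reverses. Flow B's sessions skew toward direct, which has a lower base rate.

No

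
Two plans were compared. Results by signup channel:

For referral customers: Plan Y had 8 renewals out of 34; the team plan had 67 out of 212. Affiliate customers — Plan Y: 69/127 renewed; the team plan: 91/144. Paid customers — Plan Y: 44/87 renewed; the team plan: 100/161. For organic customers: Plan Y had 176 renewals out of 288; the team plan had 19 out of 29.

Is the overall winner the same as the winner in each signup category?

Referral: Plan Y 8/34 = 23.5%, the team plan 67/212 = 31.6% → the team plan
Affiliate: Plan Y 69/127 = 54.3%, the team plan 91/144 = 63.2% → the team plan
Paid: Plan Y 44/87 = 50.6%, the team plan 100/161 = 62.1% → the team plan
Organic: Plan Y 176/288 = 61.1%, the team plan 19/29 = 65.5% → the team plan
Overall: Plan Y 297/536 = 55.4%, the team plan 277/546 = 50.7% → Plan Y
The team plan wins each signup group but Plan Y wins overall — the comparison reverses. The team plan's customers skew toward referral, which has a lower base rate.

No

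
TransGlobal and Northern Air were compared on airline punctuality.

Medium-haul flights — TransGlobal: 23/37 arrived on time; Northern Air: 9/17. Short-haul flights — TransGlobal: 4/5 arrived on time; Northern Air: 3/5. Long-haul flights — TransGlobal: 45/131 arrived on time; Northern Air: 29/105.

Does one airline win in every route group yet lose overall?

Medium-haul: TransGlobal 23/37 = 62.2%, Northern Air 9/17 = 52.9% → TransGlobal
Short-haul: TransGlobal 4/5 = 80.0%, Northern Air 3/5 = 60.0% → TransGlobal
Long-haul: TransGlobal 45/131 = 34.4%, Northern Air 29/105 = 27.6% → TransGlobal
Overall: TransGlobal 72/173 = 41.6%, Northern Air 41/127 = 32.3% → TransGlobal
TransGlobal wins overall and in every route group — no reversal.

No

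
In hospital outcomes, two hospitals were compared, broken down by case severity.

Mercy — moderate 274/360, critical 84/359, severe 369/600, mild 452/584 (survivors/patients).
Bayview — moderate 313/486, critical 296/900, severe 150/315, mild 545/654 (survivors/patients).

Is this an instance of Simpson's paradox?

Moderate: Mercy 274/360 = 76.1%, Bayview 313/486 = 64.4% → Mercy
Critical: Mercy 84/359 = 23.4%, Bayview 296/900 = 32.9% → Bayview
Severe: Mercy 369/600 = 61.5%, Bayview 150/315 = 47.6% → Mercy
Mild: Mercy 452/584 = 77.4%, Bayview 545/654 = 83.3% → Bayview
Overall: Mercy 1179/1903 = 62.0%, Bayview 1304/2355 = 55.4% → Mercy
Neither sweeps: Mercy wins 2 of 4 groups, Bayview wins 2. Mercy wins overall but not every group — no Simpson reversal.

No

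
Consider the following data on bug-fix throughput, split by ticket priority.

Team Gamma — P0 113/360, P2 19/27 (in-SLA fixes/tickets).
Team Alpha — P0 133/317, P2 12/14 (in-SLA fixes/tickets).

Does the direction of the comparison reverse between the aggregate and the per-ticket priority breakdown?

P0: Team Gamma 113/360 = 31.4%, Team Alpha 133/317 = 42.0% → Team Alpha
P2: Team Gamma 19/27 = 70.4%, Team Alpha 12/14 = 85.7% → Team Alpha
Overall: Team Gamma 132/387 = 34.1%, Team Alpha 145/331 = 43.8% → Team Alpha
Team Alpha wins overall and in every ticket group — no reversal.

No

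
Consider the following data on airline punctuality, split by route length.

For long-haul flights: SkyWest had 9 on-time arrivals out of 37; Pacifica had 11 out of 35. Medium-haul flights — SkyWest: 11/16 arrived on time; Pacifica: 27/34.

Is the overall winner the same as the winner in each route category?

Yes

Long-haul: SkyWest 9/37 = 24.3%, Pacifica 11/35 = 31.4% → Pacifica
Medium-haul: SkyWest 11/16 = 68.8%, Pacifica 27/34 = 79.4% → Pacifica
Overall: SkyWest 20/53 = 37.7%, Pacifica 38/69 = 55.1% → Pacifica
Pacifica wins overall and in every route group — no reversal.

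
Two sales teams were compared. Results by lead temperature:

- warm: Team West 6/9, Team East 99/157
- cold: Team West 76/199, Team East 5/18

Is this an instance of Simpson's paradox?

Yes

Warm: Team West 6/9 = 66.7%, Team East 99/157 = 63.1% → Team West
Cold: Team West 76/199 = 38.2%, Team East 5/18 = 27.8% → Team West
Overall: Team West 82/208 = 39.4%, Team East 104/175 = 59.4% → Team East
Team West wins each lead group but Team East wins overall — the comparison reverses. Team West's leads skew toward cold, which has a lower base rate.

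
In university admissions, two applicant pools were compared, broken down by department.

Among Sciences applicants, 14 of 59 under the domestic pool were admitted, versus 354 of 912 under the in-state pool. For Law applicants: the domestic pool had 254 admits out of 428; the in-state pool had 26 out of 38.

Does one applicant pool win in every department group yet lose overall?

Yes

Sciences: the domestic pool 14/59 = 23.7%, the in-state pool 354/912 = 38.8% → the in-state pool
Law: the domestic pool 254/428 = 59.3%, the in-state pool 26/38 = 68.4% → the in-state pool
Overall: the domestic pool 268/487 = 55.0%, the in-state pool 380/950 = 40.0% → the domestic pool
The in-state pool wins each department group but the domestic pool wins overall — the comparison reverses. The in-state pool's applicants skew toward Sciences, which has a lower base rate.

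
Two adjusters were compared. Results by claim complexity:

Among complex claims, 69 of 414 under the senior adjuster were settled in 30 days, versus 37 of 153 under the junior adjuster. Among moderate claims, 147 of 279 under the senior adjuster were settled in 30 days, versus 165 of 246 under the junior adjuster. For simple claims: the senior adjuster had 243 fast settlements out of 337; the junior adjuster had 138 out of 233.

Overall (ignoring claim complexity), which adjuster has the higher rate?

the junior adjuster

Complex: the senior adjuster 69/414 = 16.7%, the junior adjuster 37/153 = 24.2% → the junior adjuster
Moderate: the senior adjuster 147/279 = 52.7%, the junior adjuster 165/246 = 67.1% → the junior adjuster
Simple: the senior adjuster 243/337 = 72.1%, the junior adjuster 138/233 = 59.2% → the senior adjuster
Overall: the senior adjuster 459/1030 = 44.6%, the junior adjuster 340/632 = 53.8% → the junior adjuster
(Neither sweeps every claim group, but the junior adjuster has the higher pooled rate.)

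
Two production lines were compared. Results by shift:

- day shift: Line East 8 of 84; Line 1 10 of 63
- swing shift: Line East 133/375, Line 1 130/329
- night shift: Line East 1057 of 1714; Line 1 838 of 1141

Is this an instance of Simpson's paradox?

Day shift: Line East 8/84 = 9.5%, Line 1 10/63 = 15.9% → Line 1
Swing shift: Line East 133/375 = 35.5%, Line 1 130/329 = 39.5% → Line 1
Night shift: Line East 1057/1714 = 61.7%, Line 1 838/1141 = 73.4% → Line 1
Overall: Line East 1198/2173 = 55.1%, Line 1 978/1533 = 63.8% → Line 1
Line 1 wins overall and in every shift group — no reversal.

No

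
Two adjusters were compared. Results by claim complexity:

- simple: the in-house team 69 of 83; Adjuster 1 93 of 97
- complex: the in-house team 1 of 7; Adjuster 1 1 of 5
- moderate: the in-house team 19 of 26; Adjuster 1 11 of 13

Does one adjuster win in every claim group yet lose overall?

No

Simple: the in-house team 69/83 = 83.1%, Adjuster 1 93/97 = 95.9% → Adjuster 1
Complex: the in-house team 1/7 = 14.3%, Adjuster 1 1/5 = 20.0% → Adjuster 1
Moderate: the in-house team 19/26 = 73.1%, Adjuster 1 11/13 = 84.6% → Adjuster 1
Overall: the in-house team 89/116 = 76.7%, Adjuster 1 105/115 = 91.3% → Adjuster 1
Adjuster 1 wins overall and in every claim group — no reversal.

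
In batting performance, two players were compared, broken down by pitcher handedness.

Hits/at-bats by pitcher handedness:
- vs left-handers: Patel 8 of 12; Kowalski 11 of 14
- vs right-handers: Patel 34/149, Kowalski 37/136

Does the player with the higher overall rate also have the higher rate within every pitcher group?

Yes

Vs left-handers: Patel 8/12 = 66.7%, Kowalski 11/14 = 78.6% → Kowalski
Vs right-handers: Patel 34/149 = 22.8%, Kowalski 37/136 = 27.2% → Kowalski
Overall: Patel 42/161 = 26.1%, Kowalski 48/150 = 32.0% → Kowalski
Kowalski wins overall and in every pitcher group — no reversal.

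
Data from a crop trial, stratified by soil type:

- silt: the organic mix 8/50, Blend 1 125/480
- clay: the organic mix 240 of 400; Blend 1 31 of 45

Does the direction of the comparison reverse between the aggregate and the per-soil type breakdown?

Yes

Silt: the organic mix 8/50 = 16.0%, Blend 1 125/480 = 26.0% → Blend 1
Clay: the organic mix 240/400 = 60.0%, Blend 1 31/45 = 68.9% → Blend 1
Overall: the organic mix 248/450 = 55.1%, Blend 1 156/525 = 29.7% → the organic mix
Blend 1 wins each soil group but the organic mix wins overall — the comparison reverses. Blend 1's plots skew toward silt, which has a lower base rate.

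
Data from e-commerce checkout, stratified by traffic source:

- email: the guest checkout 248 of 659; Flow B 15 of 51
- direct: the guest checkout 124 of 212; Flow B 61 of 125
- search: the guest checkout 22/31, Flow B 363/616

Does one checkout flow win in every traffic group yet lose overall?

Yes

Email: the guest checkout 248/659 = 37.6%, Flow B 15/51 = 29.4% → the guest checkout
Direct: the guest checkout 124/212 = 58.5%, Flow B 61/125 = 48.8% → the guest checkout
Search: the guest checkout 22/31 = 71.0%, Flow B 363/616 = 58.9% → the guest checkout
Overall: the guest checkout 394/902 = 43.7%, Flow B 439/792 = 55.4% → Flow B
The guest checkout wins each traffic group but Flow B wins overall — the comparison reverses. The guest checkout's sessions skew toward email, which has a lower base rate.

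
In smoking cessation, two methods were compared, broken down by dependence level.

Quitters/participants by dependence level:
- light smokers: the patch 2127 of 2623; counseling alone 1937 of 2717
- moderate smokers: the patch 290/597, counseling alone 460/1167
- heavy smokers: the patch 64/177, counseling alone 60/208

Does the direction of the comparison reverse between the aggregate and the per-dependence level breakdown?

No

Light smokers: the patch 2127/2623 = 81.1%, counseling alone 1937/2717 = 71.3% → the patch
Moderate smokers: the patch 290/597 = 48.6%, counseling alone 460/1167 = 39.4% → the patch
Heavy smokers: the patch 64/177 = 36.2%, counseling alone 60/208 = 28.8% → the patch
Overall: the patch 2481/3397 = 73.0%, counseling alone 2457/4092 = 60.0% → the patch
The patch wins overall and in every dependence group — no reversal.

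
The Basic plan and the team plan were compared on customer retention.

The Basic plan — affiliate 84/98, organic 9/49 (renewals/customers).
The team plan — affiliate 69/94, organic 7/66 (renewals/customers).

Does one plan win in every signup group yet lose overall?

No

Affiliate: the Basic plan 84/98 = 85.7%, the team plan 69/94 = 73.4% → the Basic plan
Organic: the Basic plan 9/49 = 18.4%, the team plan 7/66 = 10.6% → the Basic plan
Overall: the Basic plan 93/147 = 63.3%, the team plan 76/160 = 47.5% → the Basic plan
The Basic plan wins overall and in every signup group — no reversal.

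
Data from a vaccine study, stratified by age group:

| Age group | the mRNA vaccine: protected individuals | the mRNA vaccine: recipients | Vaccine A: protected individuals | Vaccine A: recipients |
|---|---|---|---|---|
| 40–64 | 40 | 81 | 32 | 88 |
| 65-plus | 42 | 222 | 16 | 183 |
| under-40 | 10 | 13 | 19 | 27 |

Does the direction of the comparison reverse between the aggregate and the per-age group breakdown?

No

40–64: the mRNA vaccine 40/81 = 49.4%, Vaccine A 32/88 = 36.4% → the mRNA vaccine
65-plus: the mRNA vaccine 42/222 = 18.9%, Vaccine A 16/183 = 8.7% → the mRNA vaccine
Under-40: the mRNA vaccine 10/13 = 76.9%, Vaccine A 19/27 = 70.4% → the mRNA vaccine
Overall: the mRNA vaccine 92/316 = 29.1%, Vaccine A 67/298 = 22.5% → the mRNA vaccine
The mRNA vaccine wins overall and in every age group — no reversal.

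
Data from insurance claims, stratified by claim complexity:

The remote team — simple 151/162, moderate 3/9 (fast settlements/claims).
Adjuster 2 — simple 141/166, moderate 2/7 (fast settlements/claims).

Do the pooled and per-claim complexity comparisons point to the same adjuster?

Yes

Simple: the remote team 151/162 = 93.2%, Adjuster 2 141/166 = 84.9% → the remote team
Moderate: the remote team 3/9 = 33.3%, Adjuster 2 2/7 = 28.6% → the remote team
Overall: the remote team 154/171 = 90.1%, Adjuster 2 143/173 = 82.7% → the remote team
The remote team wins overall and in every claim group — no reversal.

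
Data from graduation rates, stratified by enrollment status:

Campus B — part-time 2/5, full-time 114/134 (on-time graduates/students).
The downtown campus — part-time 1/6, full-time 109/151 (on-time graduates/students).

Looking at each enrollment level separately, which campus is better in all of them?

Campus B

Part-time: Campus B 2/5 = 40.0%, the downtown campus 1/6 = 16.7% → Campus B
Full-time: Campus B 114/134 = 85.1%, the downtown campus 109/151 = 72.2% → Campus B
Campus B has the higher rate in both groups.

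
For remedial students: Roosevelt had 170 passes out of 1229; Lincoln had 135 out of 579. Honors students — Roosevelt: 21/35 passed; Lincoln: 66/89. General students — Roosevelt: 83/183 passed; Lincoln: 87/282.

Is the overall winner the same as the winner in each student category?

No

Remedial: Roosevelt 170/1229 = 13.8%, Lincoln 135/579 = 23.3% → Lincoln
Honors: Roosevelt 21/35 = 60.0%, Lincoln 66/89 = 74.2% → Lincoln
General: Roosevelt 83/183 = 45.4%, Lincoln 87/282 = 30.9% → Roosevelt
Overall: Roosevelt 274/1447 = 18.9%, Lincoln 288/950 = 30.3% → Lincoln
Neither sweeps: Roosevelt wins 1 of 3 groups, Lincoln wins 2. Lincoln wins overall but not every group — no Simpson reversal.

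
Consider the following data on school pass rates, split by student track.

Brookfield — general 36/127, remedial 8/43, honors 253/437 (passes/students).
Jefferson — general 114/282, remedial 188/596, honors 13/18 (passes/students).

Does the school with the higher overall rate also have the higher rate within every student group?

General: Brookfield 36/127 = 28.3%, Jefferson 114/282 = 40.4% → Jefferson
Remedial: Brookfield 8/43 = 18.6%, Jefferson 188/596 = 31.5% → Jefferson
Honors: Brookfield 253/437 = 57.9%, Jefferson 13/18 = 72.2% → Jefferson
Overall: Brookfield 297/607 = 48.9%, Jefferson 315/896 = 35.2% → Brookfield
Jefferson wins each student group but Brookfield wins overall — the comparison reverses. Jefferson's students skew toward remedial, which has a lower base rate.

No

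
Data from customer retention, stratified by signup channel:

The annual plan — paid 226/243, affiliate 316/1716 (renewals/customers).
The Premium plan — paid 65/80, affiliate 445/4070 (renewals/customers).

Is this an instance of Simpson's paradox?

Paid: the annual plan 226/243 = 93.0%, the Premium plan 65/80 = 81.2% → the annual plan
Affiliate: the annual plan 316/1716 = 18.4%, the Premium plan 445/4070 = 10.9% → the annual plan
Overall: the annual plan 542/1959 = 27.7%, the Premium plan 510/4150 = 12.3% → the annual plan
The annual plan wins overall and in every signup group — no reversal.

No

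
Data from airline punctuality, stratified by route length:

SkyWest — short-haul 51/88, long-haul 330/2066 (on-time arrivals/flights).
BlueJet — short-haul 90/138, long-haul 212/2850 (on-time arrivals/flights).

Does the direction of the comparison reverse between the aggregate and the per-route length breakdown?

No

Short-haul: SkyWest 51/88 = 58.0%, BlueJet 90/138 = 65.2% → BlueJet
Long-haul: SkyWest 330/2066 = 16.0%, BlueJet 212/2850 = 7.4% → SkyWest
Overall: SkyWest 381/2154 = 17.7%, BlueJet 302/2988 = 10.1% → SkyWest
Neither sweeps: SkyWest wins 1 of 2 groups, BlueJet wins 1. SkyWest wins overall but not every group — no Simpson reversal.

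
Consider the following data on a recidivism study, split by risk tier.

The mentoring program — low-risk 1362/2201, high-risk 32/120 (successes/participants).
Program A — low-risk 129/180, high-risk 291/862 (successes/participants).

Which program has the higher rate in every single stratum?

Low-risk: the mentoring program 1362/2201 = 61.9%, Program A 129/180 = 71.7% → Program A
High-risk: the mentoring program 32/120 = 26.7%, Program A 291/862 = 33.8% → Program A
Program A has the higher rate in both groups.

Program A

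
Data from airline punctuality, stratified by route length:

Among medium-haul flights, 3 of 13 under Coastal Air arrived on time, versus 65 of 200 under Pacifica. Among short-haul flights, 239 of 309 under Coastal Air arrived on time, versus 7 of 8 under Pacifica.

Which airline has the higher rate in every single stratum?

Pacifica

Medium-haul: Coastal Air 3/13 = 23.1%, Pacifica 65/200 = 32.5% → Pacifica
Short-haul: Coastal Air 239/309 = 77.3%, Pacifica 7/8 = 87.5% → Pacifica
Pacifica has the higher rate in both groups.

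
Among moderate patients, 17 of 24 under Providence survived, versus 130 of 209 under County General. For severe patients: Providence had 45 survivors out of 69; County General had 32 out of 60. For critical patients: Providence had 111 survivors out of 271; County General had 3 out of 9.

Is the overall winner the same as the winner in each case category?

No

Moderate: Providence 17/24 = 70.8%, County General 130/209 = 62.2% → Providence
Severe: Providence 45/69 = 65.2%, County General 32/60 = 53.3% → Providence
Critical: Providence 111/271 = 41.0%, County General 3/9 = 33.3% → Providence
Overall: Providence 173/364 = 47.5%, County General 165/278 = 59.4% → County General
Providence wins each case group but County General wins overall — the comparison reverses. Providence's patients skew toward critical, which has a lower base rate.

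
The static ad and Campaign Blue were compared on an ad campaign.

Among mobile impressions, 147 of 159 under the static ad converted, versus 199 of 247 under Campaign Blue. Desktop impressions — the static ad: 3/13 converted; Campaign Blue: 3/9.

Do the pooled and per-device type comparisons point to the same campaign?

Mobile: the static ad 147/159 = 92.5%, Campaign Blue 199/247 = 80.6% → the static ad
Desktop: the static ad 3/13 = 23.1%, Campaign Blue 3/9 = 33.3% → Campaign Blue
Overall: the static ad 150/172 = 87.2%, Campaign Blue 202/256 = 78.9% → the static ad
Neither sweeps: the static ad wins 1 of 2 groups, Campaign Blue wins 1. The static ad wins overall but not every group — no Simpson reversal.

No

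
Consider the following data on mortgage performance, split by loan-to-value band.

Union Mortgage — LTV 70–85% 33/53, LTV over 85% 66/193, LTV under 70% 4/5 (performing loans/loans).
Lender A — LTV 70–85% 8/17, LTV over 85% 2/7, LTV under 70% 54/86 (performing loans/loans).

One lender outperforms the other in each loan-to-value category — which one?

LTV 70–85%: Union Mortgage 33/53 = 62.3%, Lender A 8/17 = 47.1% → Union Mortgage
LTV over 85%: Union Mortgage 66/193 = 34.2%, Lender A 2/7 = 28.6% → Union Mortgage
LTV under 70%: Union Mortgage 4/5 = 80.0%, Lender A 54/86 = 62.8% → Union Mortgage
Union Mortgage has the higher rate in all 3 groups.

Union Mortgage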